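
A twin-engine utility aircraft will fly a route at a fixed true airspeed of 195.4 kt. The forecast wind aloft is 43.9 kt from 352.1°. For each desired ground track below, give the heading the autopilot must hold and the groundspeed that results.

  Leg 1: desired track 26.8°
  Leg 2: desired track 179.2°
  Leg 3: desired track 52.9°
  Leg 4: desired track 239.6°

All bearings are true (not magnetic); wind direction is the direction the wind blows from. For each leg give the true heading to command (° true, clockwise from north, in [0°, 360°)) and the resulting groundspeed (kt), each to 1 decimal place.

Leg 1: desired track 26.8°; wind correction -7.3° → command heading 19.5°, groundspeed 157.7 kt
Leg 2: desired track 179.2°; wind correction +1.6° → command heading 180.8°, groundspeed 238.9 kt
Leg 3: desired track 52.9°; wind correction -11.3° → command heading 41.6°, groundspeed 170.2 kt
Leg 4: desired track 239.6°; wind correction +12.0° → command heading 251.6°, groundspeed 207.9 kt

Leg 1: heading=19.5°, groundspeed=157.7 kt
Leg 2: heading=180.8°, groundspeed=238.9 kt
Leg 3: heading=41.6°, groundspeed=170.2 kt
Leg 4: heading=251.6°, groundspeed=207.9 kt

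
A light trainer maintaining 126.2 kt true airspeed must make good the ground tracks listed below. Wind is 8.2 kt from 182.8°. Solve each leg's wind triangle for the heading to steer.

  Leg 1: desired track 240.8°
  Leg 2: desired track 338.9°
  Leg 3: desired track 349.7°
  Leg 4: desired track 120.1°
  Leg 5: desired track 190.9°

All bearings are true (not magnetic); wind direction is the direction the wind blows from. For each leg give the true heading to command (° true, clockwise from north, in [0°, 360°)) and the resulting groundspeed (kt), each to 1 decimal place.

Leg 1: heading=237.6°, groundspeed=121.7 kt
Leg 2: heading=337.4°, groundspeed=133.7 kt
Leg 3: heading=348.9°, groundspeed=134.2 kt
Leg 4: heading=123.4°, groundspeed=122.2 kt
Leg 5: heading=190.4°, groundspeed=118.1 kt

Leg 1: desired track 240.8°; wind correction -3.2° → command heading 237.6°, groundspeed 121.7 kt
Leg 2: desired track 338.9°; wind correction -1.5° → command heading 337.4°, groundspeed 133.7 kt
Leg 3: desired track 349.7°; wind correction -0.8° → command heading 348.9°, groundspeed 134.2 kt
Leg 4: desired track 120.1°; wind correction +3.3° → command heading 123.4°, groundspeed 122.2 kt
Leg 5: desired track 190.9°; wind correction -0.5° → command heading 190.4°, groundspeed 118.1 kt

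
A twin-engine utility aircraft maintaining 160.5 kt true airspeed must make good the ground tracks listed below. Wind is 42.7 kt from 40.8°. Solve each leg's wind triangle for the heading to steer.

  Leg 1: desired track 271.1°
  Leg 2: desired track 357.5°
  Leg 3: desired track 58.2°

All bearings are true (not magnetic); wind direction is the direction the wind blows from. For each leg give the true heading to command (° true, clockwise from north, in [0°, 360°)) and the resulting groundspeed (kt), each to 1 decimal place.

Leg 1: heading=282.9°, groundspeed=184.4 kt
Leg 2: heading=8.0°, groundspeed=126.7 kt
Leg 3: heading=53.6°, groundspeed=119.2 kt

Leg 1: desired track 271.1°; wind correction +11.8° → command heading 282.9°, groundspeed 184.4 kt
Leg 2: desired track 357.5°; wind correction +10.5° → command heading 8.0°, groundspeed 126.7 kt
Leg 3: desired track 58.2°; wind correction -4.6° → command heading 53.6°, groundspeed 119.2 kt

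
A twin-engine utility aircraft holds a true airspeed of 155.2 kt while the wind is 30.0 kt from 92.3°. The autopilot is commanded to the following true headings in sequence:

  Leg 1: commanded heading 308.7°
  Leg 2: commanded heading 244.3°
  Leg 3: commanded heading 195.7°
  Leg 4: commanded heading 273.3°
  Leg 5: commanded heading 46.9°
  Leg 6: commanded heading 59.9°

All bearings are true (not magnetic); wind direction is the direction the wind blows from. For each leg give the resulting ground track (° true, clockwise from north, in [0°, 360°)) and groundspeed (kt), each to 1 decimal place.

Leg 1: heading 308.7°; drift -5.7° → track 303.0°, groundspeed 180.2 kt
Leg 2: heading 244.3°; drift +4.4° → track 248.7°, groundspeed 182.2 kt
Leg 3: heading 195.7°; drift +10.2° → track 205.9°, groundspeed 164.8 kt
Leg 4: heading 273.3°; drift -0.2° → track 273.1°, groundspeed 185.2 kt
Leg 5: heading 46.9°; drift -9.0° → track 37.9°, groundspeed 135.8 kt
Leg 6: heading 59.9°; drift -7.1° → track 52.8°, groundspeed 130.9 kt

Leg 1: track=303.0°, groundspeed=180.2 kt
Leg 2: track=248.7°, groundspeed=182.2 kt
Leg 3: track=205.9°, groundspeed=164.8 kt
Leg 4: track=273.1°, groundspeed=185.2 kt
Leg 5: track=37.9°, groundspeed=135.8 kt
Leg 6: track=52.8°, groundspeed=130.9 kt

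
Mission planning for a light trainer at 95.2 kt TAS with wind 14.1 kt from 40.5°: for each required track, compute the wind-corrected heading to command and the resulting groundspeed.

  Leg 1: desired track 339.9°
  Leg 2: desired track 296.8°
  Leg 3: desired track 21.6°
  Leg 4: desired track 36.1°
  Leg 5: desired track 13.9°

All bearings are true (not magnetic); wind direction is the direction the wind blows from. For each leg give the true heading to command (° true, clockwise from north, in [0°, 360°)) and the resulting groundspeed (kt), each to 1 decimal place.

Leg 1: heading=347.3°, groundspeed=87.5 kt
Leg 2: heading=305.1°, groundspeed=97.5 kt
Leg 3: heading=24.3°, groundspeed=81.8 kt
Leg 4: heading=36.8°, groundspeed=81.1 kt
Leg 5: heading=17.7°, groundspeed=82.4 kt

Leg 1: desired track 339.9°; wind correction +7.4° → command heading 347.3°, groundspeed 87.5 kt
Leg 2: desired track 296.8°; wind correction +8.3° → command heading 305.1°, groundspeed 97.5 kt
Leg 3: desired track 21.6°; wind correction +2.7° → command heading 24.3°, groundspeed 81.8 kt
Leg 4: desired track 36.1°; wind correction +0.7° → command heading 36.8°, groundspeed 81.1 kt
Leg 5: desired track 13.9°; wind correction +3.8° → command heading 17.7°, groundspeed 82.4 kt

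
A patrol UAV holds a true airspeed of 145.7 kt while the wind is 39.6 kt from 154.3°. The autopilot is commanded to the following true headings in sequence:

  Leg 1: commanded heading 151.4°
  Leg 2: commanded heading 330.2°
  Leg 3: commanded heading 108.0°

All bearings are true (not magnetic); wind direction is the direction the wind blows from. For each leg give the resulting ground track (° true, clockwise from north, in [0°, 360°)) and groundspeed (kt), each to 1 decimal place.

Leg 1: track=150.3°, groundspeed=106.2 kt
Leg 2: track=331.1°, groundspeed=185.2 kt
Leg 3: track=94.4°, groundspeed=121.8 kt

Leg 1: heading 151.4°; drift -1.1° → track 150.3°, groundspeed 106.2 kt
Leg 2: heading 330.2°; drift +0.9° → track 331.1°, groundspeed 185.2 kt
Leg 3: heading 108.0°; drift -13.6° → track 94.4°, groundspeed 121.8 kt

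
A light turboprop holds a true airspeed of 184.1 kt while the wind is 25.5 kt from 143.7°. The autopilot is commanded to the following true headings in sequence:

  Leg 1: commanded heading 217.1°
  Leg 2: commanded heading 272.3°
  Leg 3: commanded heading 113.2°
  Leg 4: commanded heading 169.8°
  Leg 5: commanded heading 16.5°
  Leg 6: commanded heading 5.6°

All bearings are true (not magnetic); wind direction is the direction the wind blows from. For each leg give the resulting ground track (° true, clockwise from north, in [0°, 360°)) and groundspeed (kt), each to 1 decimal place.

Leg 1: track=225.0°, groundspeed=178.5 kt
Leg 2: track=278.0°, groundspeed=201.0 kt
Leg 3: track=108.6°, groundspeed=162.6 kt
Leg 4: track=173.8°, groundspeed=161.6 kt
Leg 5: track=10.7°, groundspeed=200.5 kt
Leg 6: track=0.8°, groundspeed=203.8 kt

Leg 1: heading 217.1°; drift +7.9° → track 225.0°, groundspeed 178.5 kt
Leg 2: heading 272.3°; drift +5.7° → track 278.0°, groundspeed 201.0 kt
Leg 3: heading 113.2°; drift -4.6° → track 108.6°, groundspeed 162.6 kt
Leg 4: heading 169.8°; drift +4.0° → track 173.8°, groundspeed 161.6 kt
Leg 5: heading 16.5°; drift -5.8° → track 10.7°, groundspeed 200.5 kt
Leg 6: heading 5.6°; drift -4.8° → track 0.8°, groundspeed 203.8 kt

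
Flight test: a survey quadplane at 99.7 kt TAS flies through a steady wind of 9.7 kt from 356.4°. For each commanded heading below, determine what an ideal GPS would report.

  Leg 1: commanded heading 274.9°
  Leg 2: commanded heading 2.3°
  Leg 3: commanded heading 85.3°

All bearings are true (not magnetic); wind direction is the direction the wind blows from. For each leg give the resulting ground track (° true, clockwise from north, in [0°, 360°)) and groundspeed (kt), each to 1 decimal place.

Leg 1: track=269.3°, groundspeed=98.7 kt
Leg 2: track=2.9°, groundspeed=90.1 kt
Leg 3: track=90.9°, groundspeed=100.0 kt

Leg 1: heading 274.9°; drift -5.6° → track 269.3°, groundspeed 98.7 kt
Leg 2: heading 2.3°; drift +0.6° → track 2.9°, groundspeed 90.1 kt
Leg 3: heading 85.3°; drift +5.6° → track 90.9°, groundspeed 100.0 kt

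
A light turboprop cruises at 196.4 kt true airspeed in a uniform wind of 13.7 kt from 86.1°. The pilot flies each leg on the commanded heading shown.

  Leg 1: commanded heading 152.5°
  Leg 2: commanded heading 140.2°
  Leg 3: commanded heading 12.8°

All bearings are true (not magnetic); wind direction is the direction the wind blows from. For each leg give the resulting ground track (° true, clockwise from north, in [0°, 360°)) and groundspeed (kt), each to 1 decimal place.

Leg 1: track=156.3°, groundspeed=191.3 kt
Leg 2: track=143.6°, groundspeed=188.7 kt
Leg 3: track=8.9°, groundspeed=192.9 kt

Leg 1: heading 152.5°; drift +3.8° → track 156.3°, groundspeed 191.3 kt
Leg 2: heading 140.2°; drift +3.4° → track 143.6°, groundspeed 188.7 kt
Leg 3: heading 12.8°; drift -3.9° → track 8.9°, groundspeed 192.9 kt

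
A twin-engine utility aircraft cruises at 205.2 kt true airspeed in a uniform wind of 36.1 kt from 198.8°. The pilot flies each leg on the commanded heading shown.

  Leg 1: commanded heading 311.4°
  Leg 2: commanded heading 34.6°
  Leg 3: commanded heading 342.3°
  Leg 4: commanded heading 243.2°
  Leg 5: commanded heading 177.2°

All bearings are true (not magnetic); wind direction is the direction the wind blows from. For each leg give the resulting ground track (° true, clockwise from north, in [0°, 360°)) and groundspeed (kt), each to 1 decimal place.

Leg 1: track=320.1°, groundspeed=221.6 kt
Leg 2: track=32.3°, groundspeed=240.1 kt
Leg 3: track=347.5°, groundspeed=235.2 kt
Leg 4: track=251.2°, groundspeed=181.2 kt
Leg 5: track=172.8°, groundspeed=172.1 kt

Leg 1: heading 311.4°; drift +8.7° → track 320.1°, groundspeed 221.6 kt
Leg 2: heading 34.6°; drift -2.3° → track 32.3°, groundspeed 240.1 kt
Leg 3: heading 342.3°; drift +5.2° → track 347.5°, groundspeed 235.2 kt
Leg 4: heading 243.2°; drift +8.0° → track 251.2°, groundspeed 181.2 kt
Leg 5: heading 177.2°; drift -4.4° → track 172.8°, groundspeed 172.1 kt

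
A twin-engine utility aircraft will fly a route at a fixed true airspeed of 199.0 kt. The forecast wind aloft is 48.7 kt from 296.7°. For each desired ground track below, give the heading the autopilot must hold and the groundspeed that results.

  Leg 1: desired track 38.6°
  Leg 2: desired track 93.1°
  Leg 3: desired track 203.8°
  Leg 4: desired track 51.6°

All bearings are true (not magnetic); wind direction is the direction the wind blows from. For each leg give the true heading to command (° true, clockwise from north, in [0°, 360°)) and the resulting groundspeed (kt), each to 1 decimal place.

Leg 1: heading=24.7°, groundspeed=203.3 kt
Leg 2: heading=87.5°, groundspeed=242.7 kt
Leg 3: heading=217.9°, groundspeed=195.4 kt
Leg 4: heading=38.8°, groundspeed=214.5 kt

Leg 1: desired track 38.6°; wind correction -13.9° → command heading 24.7°, groundspeed 203.3 kt
Leg 2: desired track 93.1°; wind correction -5.6° → command heading 87.5°, groundspeed 242.7 kt
Leg 3: desired track 203.8°; wind correction +14.1° → command heading 217.9°, groundspeed 195.4 kt
Leg 4: desired track 51.6°; wind correction -12.8° → command heading 38.8°, groundspeed 214.5 kt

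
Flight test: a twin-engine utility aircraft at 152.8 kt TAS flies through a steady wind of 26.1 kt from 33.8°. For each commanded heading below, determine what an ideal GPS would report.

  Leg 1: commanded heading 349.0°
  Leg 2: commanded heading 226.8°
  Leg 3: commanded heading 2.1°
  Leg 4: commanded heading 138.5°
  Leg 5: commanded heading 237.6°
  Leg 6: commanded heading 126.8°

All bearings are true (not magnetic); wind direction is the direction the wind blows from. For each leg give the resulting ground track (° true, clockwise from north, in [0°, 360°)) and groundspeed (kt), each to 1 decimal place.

Leg 1: track=341.2°, groundspeed=135.5 kt
Leg 2: track=224.9°, groundspeed=178.3 kt
Leg 3: track=356.1°, groundspeed=131.3 kt
Leg 4: track=147.5°, groundspeed=161.4 kt
Leg 5: track=234.2°, groundspeed=177.0 kt
Leg 6: track=136.4°, groundspeed=156.4 kt

Leg 1: heading 349.0°; drift -7.8° → track 341.2°, groundspeed 135.5 kt
Leg 2: heading 226.8°; drift -1.9° → track 224.9°, groundspeed 178.3 kt
Leg 3: heading 2.1°; drift -6.0° → track 356.1°, groundspeed 131.3 kt
Leg 4: heading 138.5°; drift +9.0° → track 147.5°, groundspeed 161.4 kt
Leg 5: heading 237.6°; drift -3.4° → track 234.2°, groundspeed 177.0 kt
Leg 6: heading 126.8°; drift +9.6° → track 136.4°, groundspeed 156.4 kt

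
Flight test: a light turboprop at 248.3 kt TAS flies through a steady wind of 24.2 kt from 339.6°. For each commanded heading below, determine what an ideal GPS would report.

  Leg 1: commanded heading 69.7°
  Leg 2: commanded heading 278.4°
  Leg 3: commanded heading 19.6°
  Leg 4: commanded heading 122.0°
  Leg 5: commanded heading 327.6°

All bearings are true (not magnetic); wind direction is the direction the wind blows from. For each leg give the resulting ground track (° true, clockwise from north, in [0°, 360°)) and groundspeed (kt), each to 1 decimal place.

Leg 1: heading 69.7°; drift +5.6° → track 75.3°, groundspeed 249.5 kt
Leg 2: heading 278.4°; drift -5.1° → track 273.3°, groundspeed 237.6 kt
Leg 3: heading 19.6°; drift +3.9° → track 23.5°, groundspeed 230.3 kt
Leg 4: heading 122.0°; drift +3.2° → track 125.2°, groundspeed 267.9 kt
Leg 5: heading 327.6°; drift -1.3° → track 326.3°, groundspeed 224.7 kt

Leg 1: track=75.3°, groundspeed=249.5 kt
Leg 2: track=273.3°, groundspeed=237.6 kt
Leg 3: track=23.5°, groundspeed=230.3 kt
Leg 4: track=125.2°, groundspeed=267.9 kt
Leg 5: track=326.3°, groundspeed=224.7 kt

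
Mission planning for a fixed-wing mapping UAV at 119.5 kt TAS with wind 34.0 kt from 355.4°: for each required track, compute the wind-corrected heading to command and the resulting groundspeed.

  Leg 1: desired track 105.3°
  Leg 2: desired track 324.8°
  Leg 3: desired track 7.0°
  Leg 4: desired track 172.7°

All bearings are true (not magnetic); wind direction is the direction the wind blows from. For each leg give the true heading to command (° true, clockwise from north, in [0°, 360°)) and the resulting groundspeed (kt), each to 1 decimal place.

Leg 1: desired track 105.3°; wind correction -15.5° → command heading 89.8°, groundspeed 126.7 kt
Leg 2: desired track 324.8°; wind correction +8.3° → command heading 333.1°, groundspeed 89.0 kt
Leg 3: desired track 7.0°; wind correction -3.3° → command heading 3.7°, groundspeed 86.0 kt
Leg 4: desired track 172.7°; wind correction -0.8° → command heading 171.9°, groundspeed 153.5 kt

Leg 1: heading=89.8°, groundspeed=126.7 kt
Leg 2: heading=333.1°, groundspeed=89.0 kt
Leg 3: heading=3.7°, groundspeed=86.0 kt
Leg 4: heading=171.9°, groundspeed=153.5 kt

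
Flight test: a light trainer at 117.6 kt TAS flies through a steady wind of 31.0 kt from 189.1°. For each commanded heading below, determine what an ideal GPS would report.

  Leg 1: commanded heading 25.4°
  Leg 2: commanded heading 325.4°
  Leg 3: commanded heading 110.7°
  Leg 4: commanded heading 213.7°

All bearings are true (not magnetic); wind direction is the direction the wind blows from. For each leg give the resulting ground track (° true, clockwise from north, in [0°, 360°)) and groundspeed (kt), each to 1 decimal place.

Leg 1: heading 25.4°; drift -3.4° → track 22.0°, groundspeed 147.6 kt
Leg 2: heading 325.4°; drift +8.7° → track 334.1°, groundspeed 141.6 kt
Leg 3: heading 110.7°; drift -15.3° → track 95.4°, groundspeed 115.4 kt
Leg 4: heading 213.7°; drift +8.2° → track 221.9°, groundspeed 90.3 kt

Leg 1: track=22.0°, groundspeed=147.6 kt
Leg 2: track=334.1°, groundspeed=141.6 kt
Leg 3: track=95.4°, groundspeed=115.4 kt
Leg 4: track=221.9°, groundspeed=90.3 kt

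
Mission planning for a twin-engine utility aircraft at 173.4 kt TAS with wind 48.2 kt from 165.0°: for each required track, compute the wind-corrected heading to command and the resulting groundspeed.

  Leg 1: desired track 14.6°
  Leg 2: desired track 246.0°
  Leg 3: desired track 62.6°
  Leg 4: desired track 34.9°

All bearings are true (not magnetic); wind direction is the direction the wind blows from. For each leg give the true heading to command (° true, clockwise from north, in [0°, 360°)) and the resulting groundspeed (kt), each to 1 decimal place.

Leg 1: desired track 14.6°; wind correction +7.9° → command heading 22.5°, groundspeed 213.7 kt
Leg 2: desired track 246.0°; wind correction -15.9° → command heading 230.1°, groundspeed 159.2 kt
Leg 3: desired track 62.6°; wind correction +15.8° → command heading 78.4°, groundspeed 177.2 kt
Leg 4: desired track 34.9°; wind correction +12.3° → command heading 47.2°, groundspeed 200.5 kt

Leg 1: heading=22.5°, groundspeed=213.7 kt
Leg 2: heading=230.1°, groundspeed=159.2 kt
Leg 3: heading=78.4°, groundspeed=177.2 kt
Leg 4: heading=47.2°, groundspeed=200.5 kt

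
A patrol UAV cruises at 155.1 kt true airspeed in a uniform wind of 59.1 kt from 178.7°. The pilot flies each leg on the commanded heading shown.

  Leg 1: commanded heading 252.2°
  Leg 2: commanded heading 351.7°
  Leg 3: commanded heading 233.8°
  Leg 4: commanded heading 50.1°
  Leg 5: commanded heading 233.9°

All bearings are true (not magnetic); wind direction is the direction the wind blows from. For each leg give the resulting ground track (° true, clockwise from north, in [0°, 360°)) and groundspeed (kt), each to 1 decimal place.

Leg 1: track=274.5°, groundspeed=149.5 kt
Leg 2: track=353.6°, groundspeed=213.9 kt
Leg 3: track=255.6°, groundspeed=130.6 kt
Leg 4: track=36.6°, groundspeed=197.4 kt
Leg 5: track=255.7°, groundspeed=130.7 kt

Leg 1: heading 252.2°; drift +22.3° → track 274.5°, groundspeed 149.5 kt
Leg 2: heading 351.7°; drift +1.9° → track 353.6°, groundspeed 213.9 kt
Leg 3: heading 233.8°; drift +21.8° → track 255.6°, groundspeed 130.6 kt
Leg 4: heading 50.1°; drift -13.5° → track 36.6°, groundspeed 197.4 kt
Leg 5: heading 233.9°; drift +21.8° → track 255.7°, groundspeed 130.7 kt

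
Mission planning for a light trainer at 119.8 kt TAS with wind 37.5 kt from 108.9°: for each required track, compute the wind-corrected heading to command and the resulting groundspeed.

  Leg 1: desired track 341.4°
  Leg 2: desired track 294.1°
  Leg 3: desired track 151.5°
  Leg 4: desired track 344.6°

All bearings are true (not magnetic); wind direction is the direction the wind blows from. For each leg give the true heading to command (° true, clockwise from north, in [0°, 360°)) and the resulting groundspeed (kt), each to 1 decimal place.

Leg 1: desired track 341.4°; wind correction +14.4° → command heading 355.8°, groundspeed 138.9 kt
Leg 2: desired track 294.1°; wind correction +1.6° → command heading 295.7°, groundspeed 157.1 kt
Leg 3: desired track 151.5°; wind correction -12.2° → command heading 139.3°, groundspeed 89.5 kt
Leg 4: desired track 344.6°; wind correction +15.0° → command heading 359.6°, groundspeed 136.9 kt

Leg 1: heading=355.8°, groundspeed=138.9 kt
Leg 2: heading=295.7°, groundspeed=157.1 kt
Leg 3: heading=139.3°, groundspeed=89.5 kt
Leg 4: heading=359.6°, groundspeed=136.9 kt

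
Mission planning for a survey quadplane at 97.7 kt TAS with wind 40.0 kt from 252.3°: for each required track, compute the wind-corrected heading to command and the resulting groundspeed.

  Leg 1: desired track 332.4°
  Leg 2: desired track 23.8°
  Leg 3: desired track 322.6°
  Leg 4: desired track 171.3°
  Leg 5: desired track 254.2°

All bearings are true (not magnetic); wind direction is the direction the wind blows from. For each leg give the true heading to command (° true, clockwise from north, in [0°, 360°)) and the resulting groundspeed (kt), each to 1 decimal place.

Leg 1: heading=308.6°, groundspeed=82.5 kt
Leg 2: heading=5.9°, groundspeed=119.5 kt
Leg 3: heading=299.9°, groundspeed=76.7 kt
Leg 4: heading=195.2°, groundspeed=83.1 kt
Leg 5: heading=253.4°, groundspeed=57.7 kt

Leg 1: desired track 332.4°; wind correction -23.8° → command heading 308.6°, groundspeed 82.5 kt
Leg 2: desired track 23.8°; wind correction -17.9° → command heading 5.9°, groundspeed 119.5 kt
Leg 3: desired track 322.6°; wind correction -22.7° → command heading 299.9°, groundspeed 76.7 kt
Leg 4: desired track 171.3°; wind correction +23.9° → command heading 195.2°, groundspeed 83.1 kt
Leg 5: desired track 254.2°; wind correction -0.8° → command heading 253.4°, groundspeed 57.7 kt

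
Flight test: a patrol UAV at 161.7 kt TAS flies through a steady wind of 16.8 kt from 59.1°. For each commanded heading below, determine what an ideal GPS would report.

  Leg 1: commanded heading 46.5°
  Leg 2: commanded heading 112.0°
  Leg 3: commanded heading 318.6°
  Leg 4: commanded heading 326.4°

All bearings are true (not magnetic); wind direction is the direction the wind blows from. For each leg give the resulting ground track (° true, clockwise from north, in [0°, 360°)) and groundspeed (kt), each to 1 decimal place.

Leg 1: heading 46.5°; drift -1.4° → track 45.1°, groundspeed 145.4 kt
Leg 2: heading 112.0°; drift +5.1° → track 117.1°, groundspeed 152.2 kt
Leg 3: heading 318.6°; drift -5.7° → track 312.9°, groundspeed 165.6 kt
Leg 4: heading 326.4°; drift -5.9° → track 320.5°, groundspeed 163.4 kt

Leg 1: track=45.1°, groundspeed=145.4 kt
Leg 2: track=117.1°, groundspeed=152.2 kt
Leg 3: track=312.9°, groundspeed=165.6 kt
Leg 4: track=320.5°, groundspeed=163.4 kt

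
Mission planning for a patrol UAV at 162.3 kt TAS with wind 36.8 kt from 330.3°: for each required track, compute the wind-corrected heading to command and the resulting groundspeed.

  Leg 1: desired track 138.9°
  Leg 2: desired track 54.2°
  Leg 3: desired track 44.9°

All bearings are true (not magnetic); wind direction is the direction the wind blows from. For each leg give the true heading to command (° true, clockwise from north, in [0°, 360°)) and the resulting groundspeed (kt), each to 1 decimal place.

Leg 1: desired track 138.9°; wind correction -2.6° → command heading 136.3°, groundspeed 198.2 kt
Leg 2: desired track 54.2°; wind correction -13.0° → command heading 41.2°, groundspeed 154.2 kt
Leg 3: desired track 44.9°; wind correction -12.6° → command heading 32.3°, groundspeed 148.6 kt

Leg 1: heading=136.3°, groundspeed=198.2 kt
Leg 2: heading=41.2°, groundspeed=154.2 kt
Leg 3: heading=32.3°, groundspeed=148.6 kt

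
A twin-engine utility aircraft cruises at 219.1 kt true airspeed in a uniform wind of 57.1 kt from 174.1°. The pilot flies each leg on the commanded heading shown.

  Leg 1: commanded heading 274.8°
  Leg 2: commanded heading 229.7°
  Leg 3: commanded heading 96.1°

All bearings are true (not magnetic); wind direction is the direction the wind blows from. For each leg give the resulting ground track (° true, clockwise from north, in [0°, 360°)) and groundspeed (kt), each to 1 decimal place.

Leg 1: heading 274.8°; drift +13.7° → track 288.5°, groundspeed 236.5 kt
Leg 2: heading 229.7°; drift +14.2° → track 243.9°, groundspeed 192.7 kt
Leg 3: heading 96.1°; drift -15.1° → track 81.0°, groundspeed 214.6 kt

Leg 1: track=288.5°, groundspeed=236.5 kt
Leg 2: track=243.9°, groundspeed=192.7 kt
Leg 3: track=81.0°, groundspeed=214.6 kt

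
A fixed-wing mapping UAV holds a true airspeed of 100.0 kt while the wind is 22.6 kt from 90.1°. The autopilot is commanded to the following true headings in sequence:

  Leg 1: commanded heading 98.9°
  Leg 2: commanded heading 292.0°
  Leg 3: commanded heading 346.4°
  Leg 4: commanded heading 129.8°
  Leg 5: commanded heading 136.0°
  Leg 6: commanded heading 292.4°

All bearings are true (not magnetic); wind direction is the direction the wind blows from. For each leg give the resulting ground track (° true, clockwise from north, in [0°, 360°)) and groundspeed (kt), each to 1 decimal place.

Leg 1: heading 98.9°; drift +2.5° → track 101.4°, groundspeed 77.7 kt
Leg 2: heading 292.0°; drift -4.0° → track 288.0°, groundspeed 121.3 kt
Leg 3: heading 346.4°; drift -11.8° → track 334.6°, groundspeed 107.6 kt
Leg 4: heading 129.8°; drift +9.9° → track 139.7°, groundspeed 83.9 kt
Leg 5: heading 136.0°; drift +10.9° → track 146.9°, groundspeed 85.8 kt
Leg 6: heading 292.4°; drift -4.1° → track 288.3°, groundspeed 121.2 kt

Leg 1: track=101.4°, groundspeed=77.7 kt
Leg 2: track=288.0°, groundspeed=121.3 kt
Leg 3: track=334.6°, groundspeed=107.6 kt
Leg 4: track=139.7°, groundspeed=83.9 kt
Leg 5: track=146.9°, groundspeed=85.8 kt
Leg 6: track=288.3°, groundspeed=121.2 kt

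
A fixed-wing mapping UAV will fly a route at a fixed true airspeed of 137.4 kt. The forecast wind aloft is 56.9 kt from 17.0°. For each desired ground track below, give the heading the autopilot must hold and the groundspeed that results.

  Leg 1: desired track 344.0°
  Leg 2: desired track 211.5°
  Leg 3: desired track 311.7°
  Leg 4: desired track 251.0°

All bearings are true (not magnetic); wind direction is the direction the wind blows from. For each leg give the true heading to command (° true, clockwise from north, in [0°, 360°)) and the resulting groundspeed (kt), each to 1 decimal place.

Leg 1: desired track 344.0°; wind correction +13.0° → command heading 357.0°, groundspeed 86.1 kt
Leg 2: desired track 211.5°; wind correction +6.0° → command heading 217.5°, groundspeed 191.7 kt
Leg 3: desired track 311.7°; wind correction +22.1° → command heading 333.8°, groundspeed 103.5 kt
Leg 4: desired track 251.0°; wind correction +19.6° → command heading 270.6°, groundspeed 162.9 kt

Leg 1: heading=357.0°, groundspeed=86.1 kt
Leg 2: heading=217.5°, groundspeed=191.7 kt
Leg 3: heading=333.8°, groundspeed=103.5 kt
Leg 4: heading=270.6°, groundspeed=162.9 kt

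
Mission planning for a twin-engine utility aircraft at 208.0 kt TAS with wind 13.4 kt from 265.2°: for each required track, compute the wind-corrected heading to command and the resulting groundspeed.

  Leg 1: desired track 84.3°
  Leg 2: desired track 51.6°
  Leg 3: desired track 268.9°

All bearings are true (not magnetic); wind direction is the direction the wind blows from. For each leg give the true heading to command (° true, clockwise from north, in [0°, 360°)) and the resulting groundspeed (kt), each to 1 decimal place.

Leg 1: heading=84.2°, groundspeed=221.4 kt
Leg 2: heading=49.6°, groundspeed=219.0 kt
Leg 3: heading=268.7°, groundspeed=194.6 kt

Leg 1: desired track 84.3°; wind correction -0.1° → command heading 84.2°, groundspeed 221.4 kt
Leg 2: desired track 51.6°; wind correction -2.0° → command heading 49.6°, groundspeed 219.0 kt
Leg 3: desired track 268.9°; wind correction -0.2° → command heading 268.7°, groundspeed 194.6 kt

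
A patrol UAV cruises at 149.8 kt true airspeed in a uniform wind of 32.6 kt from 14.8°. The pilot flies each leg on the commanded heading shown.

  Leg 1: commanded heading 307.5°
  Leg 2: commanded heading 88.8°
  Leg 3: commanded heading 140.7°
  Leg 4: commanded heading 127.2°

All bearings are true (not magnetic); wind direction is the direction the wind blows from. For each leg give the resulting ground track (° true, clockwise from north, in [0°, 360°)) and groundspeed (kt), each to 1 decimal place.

Leg 1: track=295.1°, groundspeed=140.5 kt
Leg 2: track=101.3°, groundspeed=144.3 kt
Leg 3: track=149.6°, groundspeed=171.0 kt
Leg 4: track=137.7°, groundspeed=165.0 kt

Leg 1: heading 307.5°; drift -12.4° → track 295.1°, groundspeed 140.5 kt
Leg 2: heading 88.8°; drift +12.5° → track 101.3°, groundspeed 144.3 kt
Leg 3: heading 140.7°; drift +8.9° → track 149.6°, groundspeed 171.0 kt
Leg 4: heading 127.2°; drift +10.5° → track 137.7°, groundspeed 165.0 kt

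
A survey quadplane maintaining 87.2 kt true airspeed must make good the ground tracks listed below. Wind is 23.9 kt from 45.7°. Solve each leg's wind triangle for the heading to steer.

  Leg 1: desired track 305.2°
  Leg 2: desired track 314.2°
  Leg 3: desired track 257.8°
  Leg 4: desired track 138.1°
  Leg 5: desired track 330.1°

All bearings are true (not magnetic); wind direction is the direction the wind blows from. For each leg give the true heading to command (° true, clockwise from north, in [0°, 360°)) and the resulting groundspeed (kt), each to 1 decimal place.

Leg 1: heading=320.8°, groundspeed=88.3 kt
Leg 2: heading=330.1°, groundspeed=84.5 kt
Leg 3: heading=266.2°, groundspeed=106.5 kt
Leg 4: heading=122.2°, groundspeed=84.9 kt
Leg 5: heading=345.5°, groundspeed=78.1 kt

Leg 1: desired track 305.2°; wind correction +15.6° → command heading 320.8°, groundspeed 88.3 kt
Leg 2: desired track 314.2°; wind correction +15.9° → command heading 330.1°, groundspeed 84.5 kt
Leg 3: desired track 257.8°; wind correction +8.4° → command heading 266.2°, groundspeed 106.5 kt
Leg 4: desired track 138.1°; wind correction -15.9° → command heading 122.2°, groundspeed 84.9 kt
Leg 5: desired track 330.1°; wind correction +15.4° → command heading 345.5°, groundspeed 78.1 kt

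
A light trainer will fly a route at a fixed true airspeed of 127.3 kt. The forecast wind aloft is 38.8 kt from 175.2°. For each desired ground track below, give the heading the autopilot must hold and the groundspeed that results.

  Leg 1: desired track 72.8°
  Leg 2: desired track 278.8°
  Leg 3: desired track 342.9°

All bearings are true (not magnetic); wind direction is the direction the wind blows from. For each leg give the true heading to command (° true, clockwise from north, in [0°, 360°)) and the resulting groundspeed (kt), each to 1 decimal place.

Leg 1: heading=90.1°, groundspeed=129.9 kt
Leg 2: heading=261.6°, groundspeed=130.7 kt
Leg 3: heading=339.2°, groundspeed=164.9 kt

Leg 1: desired track 72.8°; wind correction +17.3° → command heading 90.1°, groundspeed 129.9 kt
Leg 2: desired track 278.8°; wind correction -17.2° → command heading 261.6°, groundspeed 130.7 kt
Leg 3: desired track 342.9°; wind correction -3.7° → command heading 339.2°, groundspeed 164.9 kt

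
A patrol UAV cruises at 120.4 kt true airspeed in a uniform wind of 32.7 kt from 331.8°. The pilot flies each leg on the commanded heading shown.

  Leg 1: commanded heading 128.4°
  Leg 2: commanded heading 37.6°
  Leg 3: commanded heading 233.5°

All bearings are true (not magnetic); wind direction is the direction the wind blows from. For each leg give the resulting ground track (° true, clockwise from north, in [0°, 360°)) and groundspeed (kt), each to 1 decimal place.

Leg 1: track=133.3°, groundspeed=151.0 kt
Leg 2: track=53.2°, groundspeed=111.1 kt
Leg 3: track=219.0°, groundspeed=129.2 kt

Leg 1: heading 128.4°; drift +4.9° → track 133.3°, groundspeed 151.0 kt
Leg 2: heading 37.6°; drift +15.6° → track 53.2°, groundspeed 111.1 kt
Leg 3: heading 233.5°; drift -14.5° → track 219.0°, groundspeed 129.2 kt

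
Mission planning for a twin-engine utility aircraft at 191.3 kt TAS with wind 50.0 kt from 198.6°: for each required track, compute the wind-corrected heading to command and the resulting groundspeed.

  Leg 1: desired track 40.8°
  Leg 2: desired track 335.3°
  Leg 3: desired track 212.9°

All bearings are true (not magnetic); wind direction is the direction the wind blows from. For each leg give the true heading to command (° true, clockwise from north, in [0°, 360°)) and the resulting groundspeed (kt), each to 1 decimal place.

Leg 1: desired track 40.8°; wind correction +5.7° → command heading 46.5°, groundspeed 236.7 kt
Leg 2: desired track 335.3°; wind correction -10.3° → command heading 325.0°, groundspeed 224.6 kt
Leg 3: desired track 212.9°; wind correction -3.7° → command heading 209.2°, groundspeed 142.5 kt

Leg 1: heading=46.5°, groundspeed=236.7 kt
Leg 2: heading=325.0°, groundspeed=224.6 kt
Leg 3: heading=209.2°, groundspeed=142.5 kt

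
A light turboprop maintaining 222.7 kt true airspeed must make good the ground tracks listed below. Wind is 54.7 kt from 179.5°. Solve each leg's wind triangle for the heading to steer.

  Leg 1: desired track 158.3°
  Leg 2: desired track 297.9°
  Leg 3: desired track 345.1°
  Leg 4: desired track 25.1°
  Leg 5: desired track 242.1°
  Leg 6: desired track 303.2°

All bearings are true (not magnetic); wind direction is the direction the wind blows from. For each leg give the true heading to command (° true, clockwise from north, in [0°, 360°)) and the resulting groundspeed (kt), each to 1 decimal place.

Leg 1: heading=163.4°, groundspeed=170.8 kt
Leg 2: heading=285.4°, groundspeed=243.5 kt
Leg 3: heading=341.6°, groundspeed=275.3 kt
Leg 4: heading=31.2°, groundspeed=270.8 kt
Leg 5: heading=229.5°, groundspeed=192.2 kt
Leg 6: heading=291.4°, groundspeed=248.4 kt

Leg 1: desired track 158.3°; wind correction +5.1° → command heading 163.4°, groundspeed 170.8 kt
Leg 2: desired track 297.9°; wind correction -12.5° → command heading 285.4°, groundspeed 243.5 kt
Leg 3: desired track 345.1°; wind correction -3.5° → command heading 341.6°, groundspeed 275.3 kt
Leg 4: desired track 25.1°; wind correction +6.1° → command heading 31.2°, groundspeed 270.8 kt
Leg 5: desired track 242.1°; wind correction -12.6° → command heading 229.5°, groundspeed 192.2 kt
Leg 6: desired track 303.2°; wind correction -11.8° → command heading 291.4°, groundspeed 248.4 kt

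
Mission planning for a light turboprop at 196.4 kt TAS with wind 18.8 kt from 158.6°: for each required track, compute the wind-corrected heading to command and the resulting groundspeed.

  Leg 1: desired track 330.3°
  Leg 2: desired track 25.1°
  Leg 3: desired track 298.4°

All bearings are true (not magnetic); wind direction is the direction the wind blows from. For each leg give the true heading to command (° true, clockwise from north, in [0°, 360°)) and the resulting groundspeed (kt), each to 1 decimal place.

Leg 1: heading=329.5°, groundspeed=215.0 kt
Leg 2: heading=29.1°, groundspeed=208.9 kt
Leg 3: heading=294.9°, groundspeed=210.4 kt

Leg 1: desired track 330.3°; wind correction -0.8° → command heading 329.5°, groundspeed 215.0 kt
Leg 2: desired track 25.1°; wind correction +4.0° → command heading 29.1°, groundspeed 208.9 kt
Leg 3: desired track 298.4°; wind correction -3.5° → command heading 294.9°, groundspeed 210.4 kt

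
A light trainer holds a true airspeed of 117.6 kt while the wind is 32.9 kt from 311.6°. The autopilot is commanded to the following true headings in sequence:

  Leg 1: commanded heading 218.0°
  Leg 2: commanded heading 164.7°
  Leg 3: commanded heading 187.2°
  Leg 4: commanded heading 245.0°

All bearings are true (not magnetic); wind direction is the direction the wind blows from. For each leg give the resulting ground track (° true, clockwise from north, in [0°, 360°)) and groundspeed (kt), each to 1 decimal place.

Leg 1: track=202.7°, groundspeed=124.1 kt
Leg 2: track=157.6°, groundspeed=146.3 kt
Leg 3: track=175.9°, groundspeed=138.9 kt
Leg 4: track=228.9°, groundspeed=108.8 kt

Leg 1: heading 218.0°; drift -15.3° → track 202.7°, groundspeed 124.1 kt
Leg 2: heading 164.7°; drift -7.1° → track 157.6°, groundspeed 146.3 kt
Leg 3: heading 187.2°; drift -11.3° → track 175.9°, groundspeed 138.9 kt
Leg 4: heading 245.0°; drift -16.1° → track 228.9°, groundspeed 108.8 kt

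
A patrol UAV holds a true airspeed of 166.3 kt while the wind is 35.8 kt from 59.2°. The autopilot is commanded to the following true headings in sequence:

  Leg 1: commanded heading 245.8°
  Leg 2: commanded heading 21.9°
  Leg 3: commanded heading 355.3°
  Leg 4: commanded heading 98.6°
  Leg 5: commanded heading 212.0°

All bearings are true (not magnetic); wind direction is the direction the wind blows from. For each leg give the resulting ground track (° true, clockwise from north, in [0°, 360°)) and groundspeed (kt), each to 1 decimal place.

Leg 1: track=244.6°, groundspeed=201.9 kt
Leg 2: track=13.0°, groundspeed=139.5 kt
Leg 3: track=343.2°, groundspeed=153.9 kt
Leg 4: track=107.9°, groundspeed=140.5 kt
Leg 5: track=216.7°, groundspeed=198.8 kt

Leg 1: heading 245.8°; drift -1.2° → track 244.6°, groundspeed 201.9 kt
Leg 2: heading 21.9°; drift -8.9° → track 13.0°, groundspeed 139.5 kt
Leg 3: heading 355.3°; drift -12.1° → track 343.2°, groundspeed 153.9 kt
Leg 4: heading 98.6°; drift +9.3° → track 107.9°, groundspeed 140.5 kt
Leg 5: heading 212.0°; drift +4.7° → track 216.7°, groundspeed 198.8 kt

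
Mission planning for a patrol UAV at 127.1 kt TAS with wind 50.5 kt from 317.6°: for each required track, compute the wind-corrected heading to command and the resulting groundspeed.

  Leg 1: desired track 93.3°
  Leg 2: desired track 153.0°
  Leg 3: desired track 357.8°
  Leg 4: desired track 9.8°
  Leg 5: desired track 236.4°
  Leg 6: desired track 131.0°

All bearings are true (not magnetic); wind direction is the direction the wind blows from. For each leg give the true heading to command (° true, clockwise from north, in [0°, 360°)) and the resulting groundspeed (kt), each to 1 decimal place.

Leg 1: heading=77.2°, groundspeed=158.3 kt
Leg 2: heading=159.1°, groundspeed=175.1 kt
Leg 3: heading=342.9°, groundspeed=84.3 kt
Leg 4: heading=351.5°, groundspeed=89.7 kt
Leg 5: heading=259.5°, groundspeed=109.2 kt
Leg 6: heading=128.4°, groundspeed=177.1 kt

Leg 1: desired track 93.3°; wind correction -16.1° → command heading 77.2°, groundspeed 158.3 kt
Leg 2: desired track 153.0°; wind correction +6.1° → command heading 159.1°, groundspeed 175.1 kt
Leg 3: desired track 357.8°; wind correction -14.9° → command heading 342.9°, groundspeed 84.3 kt
Leg 4: desired track 9.8°; wind correction -18.3° → command heading 351.5°, groundspeed 89.7 kt
Leg 5: desired track 236.4°; wind correction +23.1° → command heading 259.5°, groundspeed 109.2 kt
Leg 6: desired track 131.0°; wind correction -2.6° → command heading 128.4°, groundspeed 177.1 kt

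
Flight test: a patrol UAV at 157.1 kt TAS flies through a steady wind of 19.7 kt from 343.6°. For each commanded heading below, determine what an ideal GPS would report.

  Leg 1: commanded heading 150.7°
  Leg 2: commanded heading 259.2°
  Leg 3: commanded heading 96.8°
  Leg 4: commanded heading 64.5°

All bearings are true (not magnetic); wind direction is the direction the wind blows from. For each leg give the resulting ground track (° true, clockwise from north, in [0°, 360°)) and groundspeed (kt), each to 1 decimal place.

Leg 1: track=152.1°, groundspeed=176.4 kt
Leg 2: track=252.0°, groundspeed=156.4 kt
Leg 3: track=103.1°, groundspeed=165.9 kt
Leg 4: track=71.7°, groundspeed=155.2 kt

Leg 1: heading 150.7°; drift +1.4° → track 152.1°, groundspeed 176.4 kt
Leg 2: heading 259.2°; drift -7.2° → track 252.0°, groundspeed 156.4 kt
Leg 3: heading 96.8°; drift +6.3° → track 103.1°, groundspeed 165.9 kt
Leg 4: heading 64.5°; drift +7.2° → track 71.7°, groundspeed 155.2 kt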